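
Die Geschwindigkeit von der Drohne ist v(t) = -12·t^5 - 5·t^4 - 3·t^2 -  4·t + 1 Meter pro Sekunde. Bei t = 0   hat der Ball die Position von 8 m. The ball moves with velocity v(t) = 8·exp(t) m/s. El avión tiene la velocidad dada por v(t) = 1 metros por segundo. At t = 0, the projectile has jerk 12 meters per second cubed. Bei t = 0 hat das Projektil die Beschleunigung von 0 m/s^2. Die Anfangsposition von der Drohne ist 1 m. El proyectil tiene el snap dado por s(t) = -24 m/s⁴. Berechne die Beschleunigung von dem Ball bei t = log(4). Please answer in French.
En partant de la vitesse v(t) = 8·exp(t), nous prenons 1 dérivée. La dérivée de la vitesse donne l'accélération: a(t) = 8·exp(t). En utilisant a(t) = 8·exp(t) et en substituant t = log(4), nous trouvons a = 32.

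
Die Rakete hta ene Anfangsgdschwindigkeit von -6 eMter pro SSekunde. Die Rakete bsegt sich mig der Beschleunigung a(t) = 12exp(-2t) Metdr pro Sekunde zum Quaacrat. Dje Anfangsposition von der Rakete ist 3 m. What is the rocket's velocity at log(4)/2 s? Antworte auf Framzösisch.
Nous devons trouver l'intégrale de notre équation de l'accélération a(t) = 12·exp(-2·t) 1 fois. La primitive de l'accélération, avec v(0) = -6, donne la vitesse: v(t) = -6·exp(-2·t). De l'équation de la vitesse v(t) = -6·exp(-2·t), nous substituons t = log(4)/2 pour obtenir v = -3/2.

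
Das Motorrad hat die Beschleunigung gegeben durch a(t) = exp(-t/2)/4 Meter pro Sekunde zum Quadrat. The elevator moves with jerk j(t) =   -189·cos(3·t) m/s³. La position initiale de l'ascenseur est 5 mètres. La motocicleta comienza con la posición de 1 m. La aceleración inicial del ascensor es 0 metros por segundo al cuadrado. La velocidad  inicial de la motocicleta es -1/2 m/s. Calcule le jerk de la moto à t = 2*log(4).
Nous devons dériver notre équation de l'accélération a(t) = exp(-t/2)/4 1 fois. En prenant d/dt de a(t), nous trouvons j(t) = -exp(-t/2)/8. En utilisant j(t) = -exp(-t/2)/8 et en substituant t = 2*log(4), nous trouvons j = -1/32.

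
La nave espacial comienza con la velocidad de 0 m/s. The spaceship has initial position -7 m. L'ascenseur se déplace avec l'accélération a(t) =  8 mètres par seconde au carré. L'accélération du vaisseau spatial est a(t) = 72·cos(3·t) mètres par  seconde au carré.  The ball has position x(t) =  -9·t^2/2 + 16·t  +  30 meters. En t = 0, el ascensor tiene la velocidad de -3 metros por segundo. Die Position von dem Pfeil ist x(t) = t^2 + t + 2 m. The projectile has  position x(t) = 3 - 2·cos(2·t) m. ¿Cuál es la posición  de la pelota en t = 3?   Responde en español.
Tenemos la posición x(t) = -9·t^2/2 + 16·t + 30. Sustituyendo t = 3: x(3) = 75/2.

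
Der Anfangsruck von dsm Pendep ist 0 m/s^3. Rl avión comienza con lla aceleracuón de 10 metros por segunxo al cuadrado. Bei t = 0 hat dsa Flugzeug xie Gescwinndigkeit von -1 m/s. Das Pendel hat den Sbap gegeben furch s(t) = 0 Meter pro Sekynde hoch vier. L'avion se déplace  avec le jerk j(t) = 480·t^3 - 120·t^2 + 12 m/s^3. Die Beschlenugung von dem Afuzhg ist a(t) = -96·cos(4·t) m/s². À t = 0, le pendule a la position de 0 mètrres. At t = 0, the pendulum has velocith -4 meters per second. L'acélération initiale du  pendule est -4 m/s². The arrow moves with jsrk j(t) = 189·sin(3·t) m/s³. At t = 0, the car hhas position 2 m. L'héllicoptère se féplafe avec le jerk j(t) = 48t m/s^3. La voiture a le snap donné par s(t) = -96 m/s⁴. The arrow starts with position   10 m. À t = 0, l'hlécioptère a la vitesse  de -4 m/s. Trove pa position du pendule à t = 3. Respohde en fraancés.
Pour résoudre ceci, nous devons prendre 4 intégrales de notre équation du snap s(t) = 0. La primitive du snap est le jerk. En utilisant j(0) = 0, nous obtenons j(t) = 0. L'intégrale du jerk est l'accélération. En utilisant a(0) = -4, nous obtenons a(t) = -4. La primitive de l'accélération, avec v(0) = -4, donne la vitesse: v(t) = -4·t - 4. La primitive de la vitesse est la position. En utilisant x(0) = 0, nous obtenons x(t) = -2·t^2 - 4·t. En utilisant x(t) = -2·t^2 - 4·t et en substituant t = 3, nous trouvons x = -30.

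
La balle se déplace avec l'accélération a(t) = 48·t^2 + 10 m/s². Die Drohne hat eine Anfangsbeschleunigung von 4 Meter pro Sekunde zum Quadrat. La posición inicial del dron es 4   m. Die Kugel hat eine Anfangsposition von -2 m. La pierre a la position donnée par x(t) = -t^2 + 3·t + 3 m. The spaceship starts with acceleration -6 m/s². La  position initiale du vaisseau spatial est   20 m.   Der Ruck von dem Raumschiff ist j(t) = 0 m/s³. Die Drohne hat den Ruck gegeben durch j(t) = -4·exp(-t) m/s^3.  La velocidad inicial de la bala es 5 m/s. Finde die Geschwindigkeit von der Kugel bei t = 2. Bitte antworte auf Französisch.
Nous devons trouver la primitive de notre équation de l'accélération a(t) = 48·t^2 + 10 1 fois. L'intégrale de l'accélération, avec v(0) = 5, donne la vitesse: v(t) = 16·t^3 + 10·t + 5. De l'équation de la vitesse v(t) = 16·t^3 + 10·t + 5, nous substituons t = 2 pour obtenir v = 153.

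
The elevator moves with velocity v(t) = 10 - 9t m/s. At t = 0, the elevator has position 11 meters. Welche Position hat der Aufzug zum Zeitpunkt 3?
Wir müssen unsere Gleichung für die Geschwindigkeit v(t) = 10 - 9·t 1-mal integrieren. Die Stammfunktion von der Geschwindigkeit, mit x(0) = 11, ergibt die Position: x(t) = -9·t^2/2 + 10·t + 11. Aus der Gleichung für die Position x(t) = -9·t^2/2 + 10·t + 11, setzen wir t = 3 ein und erhalten x = 1/2.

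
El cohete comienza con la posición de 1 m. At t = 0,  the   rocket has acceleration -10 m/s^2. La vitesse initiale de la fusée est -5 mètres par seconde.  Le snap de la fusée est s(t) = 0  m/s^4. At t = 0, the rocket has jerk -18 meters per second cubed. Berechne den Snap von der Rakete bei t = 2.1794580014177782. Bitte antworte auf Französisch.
De l'équation du snap s(t) = 0, nous substituons t = 2.1794580014177782 pour obtenir s = 0.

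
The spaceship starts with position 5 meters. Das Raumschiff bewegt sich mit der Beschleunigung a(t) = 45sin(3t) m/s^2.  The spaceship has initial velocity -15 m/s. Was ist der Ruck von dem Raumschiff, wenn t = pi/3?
Ausgehend von der Beschleunigung a(t) = 45·sin(3·t), nehmen wir 1 Ableitung. Die Ableitung von der Beschleunigung ergibt den Ruck: j(t) = 135·cos(3·t). Wir haben den Ruck j(t) = 135·cos(3·t). Durch Einsetzen von t = pi/3: j(pi/3) = -135.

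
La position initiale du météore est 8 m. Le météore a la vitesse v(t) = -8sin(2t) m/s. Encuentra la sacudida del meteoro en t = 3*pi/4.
Para resolver esto, necesitamos tomar 2 derivadas de nuestra ecuación de la velocidad v(t) = -8·sin(2·t). Derivando la velocidad, obtenemos la aceleración: a(t) = -16·cos(2·t). Derivando la aceleración, obtenemos la sacudida: j(t) = 32·sin(2·t). De la ecuación de la sacudida j(t) = 32·sin(2·t), sustituimos t = 3*pi/4 para obtener j = -32.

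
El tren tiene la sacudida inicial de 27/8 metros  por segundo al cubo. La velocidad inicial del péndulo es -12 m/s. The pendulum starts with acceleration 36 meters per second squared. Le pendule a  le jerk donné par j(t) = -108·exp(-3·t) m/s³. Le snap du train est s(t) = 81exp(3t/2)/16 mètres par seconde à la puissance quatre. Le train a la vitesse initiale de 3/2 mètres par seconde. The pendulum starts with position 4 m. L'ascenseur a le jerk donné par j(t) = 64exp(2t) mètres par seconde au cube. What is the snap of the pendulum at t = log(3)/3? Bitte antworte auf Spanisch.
Partiendo de la sacudida j(t) = -108·exp(-3·t), tomamos 1 derivada. La derivada de la sacudida da el snap: s(t) = 324·exp(-3·t). Usando s(t) = 324·exp(-3·t) y sustituyendo t = log(3)/3, encontramos s = 108.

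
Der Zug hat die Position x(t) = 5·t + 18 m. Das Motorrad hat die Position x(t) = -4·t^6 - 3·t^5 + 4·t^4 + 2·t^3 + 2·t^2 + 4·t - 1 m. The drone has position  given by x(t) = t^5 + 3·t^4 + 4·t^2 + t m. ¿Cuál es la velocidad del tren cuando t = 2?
Para resolver esto, necesitamos tomar 1 derivada de nuestra ecuación de la posición x(t) = 5·t + 18. La derivada de la posición da la velocidad: v(t) = 5. De la ecuación de la velocidad v(t) = 5, sustituimos t = 2 para obtener v = 5.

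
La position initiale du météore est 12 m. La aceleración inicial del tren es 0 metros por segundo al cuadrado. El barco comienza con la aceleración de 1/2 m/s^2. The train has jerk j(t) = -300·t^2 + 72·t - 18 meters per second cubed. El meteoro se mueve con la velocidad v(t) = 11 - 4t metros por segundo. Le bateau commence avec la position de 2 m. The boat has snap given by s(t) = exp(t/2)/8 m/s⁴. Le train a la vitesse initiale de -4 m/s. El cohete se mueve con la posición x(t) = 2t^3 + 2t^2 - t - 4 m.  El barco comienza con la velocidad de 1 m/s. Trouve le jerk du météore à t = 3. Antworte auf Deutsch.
Um dies zu lösen, müssen wir 2 Ableitungen unserer Gleichung für die Geschwindigkeit v(t) = 11 - 4·t nehmen. Mit d/dt von v(t) finden wir a(t) = -4. Mit d/dt von a(t) finden wir j(t) = 0. Mit j(t) = 0 und Einsetzen von t = 3, finden wir j = 0.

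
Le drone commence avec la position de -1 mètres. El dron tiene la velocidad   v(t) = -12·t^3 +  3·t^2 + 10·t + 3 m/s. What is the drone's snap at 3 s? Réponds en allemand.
Ausgehend von der Geschwindigkeit v(t) = -12·t^3 + 3·t^2 + 10·t + 3, nehmen wir 3 Ableitungen. Mit d/dt von v(t) finden wir a(t) = -36·t^2 + 6·t + 10. Durch Ableiten von der Beschleunigung erhalten wir den Ruck: j(t) = 6 - 72·t. Mit d/dt von j(t) finden wir s(t) = -72. Wir haben den Snap s(t) = -72. Durch Einsetzen von t = 3: s(3) = -72.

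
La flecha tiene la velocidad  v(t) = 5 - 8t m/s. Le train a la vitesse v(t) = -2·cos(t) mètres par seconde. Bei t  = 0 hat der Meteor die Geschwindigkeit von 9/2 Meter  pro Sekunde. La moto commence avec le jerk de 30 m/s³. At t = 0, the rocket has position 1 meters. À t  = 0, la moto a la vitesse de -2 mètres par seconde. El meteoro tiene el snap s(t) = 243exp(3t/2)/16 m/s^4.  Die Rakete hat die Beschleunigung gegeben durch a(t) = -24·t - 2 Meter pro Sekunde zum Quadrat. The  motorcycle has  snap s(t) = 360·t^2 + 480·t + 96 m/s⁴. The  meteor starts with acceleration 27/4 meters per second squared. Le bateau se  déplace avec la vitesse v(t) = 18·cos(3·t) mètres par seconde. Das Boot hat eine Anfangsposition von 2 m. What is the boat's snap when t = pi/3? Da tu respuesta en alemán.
Ausgehend von der Geschwindigkeit v(t) = 18·cos(3·t), nehmen wir 3 Ableitungen. Die Ableitung von der Geschwindigkeit ergibt die Beschleunigung: a(t) = -54·sin(3·t). Mit d/dt von a(t) finden wir j(t) = -162·cos(3·t). Durch Ableiten von dem Ruck erhalten wir den Snap: s(t) = 486·sin(3·t). Aus der Gleichung für den Snap s(t) = 486·sin(3·t), setzen wir t = pi/3 ein und erhalten s = 0.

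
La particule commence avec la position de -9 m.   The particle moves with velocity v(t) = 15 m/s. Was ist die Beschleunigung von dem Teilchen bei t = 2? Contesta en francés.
Nous devons dériver notre équation de la vitesse v(t) = 15 1 fois. En prenant d/dt de v(t), nous trouvons a(t) = 0. Nous avons l'accélération a(t) = 0. En substituant t = 2: a(2) = 0.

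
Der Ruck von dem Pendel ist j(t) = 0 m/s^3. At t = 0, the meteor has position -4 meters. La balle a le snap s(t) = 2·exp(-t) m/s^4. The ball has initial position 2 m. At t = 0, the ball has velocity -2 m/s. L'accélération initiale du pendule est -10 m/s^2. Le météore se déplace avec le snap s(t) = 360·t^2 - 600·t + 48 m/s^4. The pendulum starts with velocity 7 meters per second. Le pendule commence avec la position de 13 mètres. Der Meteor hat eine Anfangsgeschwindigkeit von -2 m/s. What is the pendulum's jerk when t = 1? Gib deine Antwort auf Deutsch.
Mit j(t) = 0 und Einsetzen von t = 1, finden wir j = 0.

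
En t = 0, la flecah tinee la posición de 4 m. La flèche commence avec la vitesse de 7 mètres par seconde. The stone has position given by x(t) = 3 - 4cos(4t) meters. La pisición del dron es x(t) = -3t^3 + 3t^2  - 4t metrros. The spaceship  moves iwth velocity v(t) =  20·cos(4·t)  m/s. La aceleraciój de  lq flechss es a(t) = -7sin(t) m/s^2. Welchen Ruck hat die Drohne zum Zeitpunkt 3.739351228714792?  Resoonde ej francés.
En partant de la position x(t) = -3·t^3 + 3·t^2 - 4·t, nous prenons 3 dérivées. La dérivée de la position donne la vitesse: v(t) = -9·t^2 + 6·t - 4. En prenant d/dt de v(t), nous trouvons a(t) = 6 - 18·t. En prenant d/dt de a(t), nous trouvons j(t) = -18. De l'équation du jerk j(t) = -18, nous substituons t = 3.739351228714792 pour obtenir j = -18.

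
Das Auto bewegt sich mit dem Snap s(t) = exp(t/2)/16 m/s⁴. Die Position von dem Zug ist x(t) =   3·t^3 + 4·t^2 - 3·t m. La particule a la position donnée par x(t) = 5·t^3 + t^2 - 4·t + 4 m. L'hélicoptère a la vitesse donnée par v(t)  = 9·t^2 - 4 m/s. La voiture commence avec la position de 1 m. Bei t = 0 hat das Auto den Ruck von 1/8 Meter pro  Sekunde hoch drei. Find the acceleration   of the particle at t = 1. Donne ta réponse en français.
En partant de la position x(t) = 5·t^3 + t^2 - 4·t + 4, nous prenons 2 dérivées. En prenant d/dt de x(t), nous trouvons v(t) = 15·t^2 + 2·t - 4. La dérivée de la vitesse donne l'accélération: a(t) = 30·t + 2. Nous avons l'accélération a(t) = 30·t + 2. En substituant t = 1: a(1) = 32.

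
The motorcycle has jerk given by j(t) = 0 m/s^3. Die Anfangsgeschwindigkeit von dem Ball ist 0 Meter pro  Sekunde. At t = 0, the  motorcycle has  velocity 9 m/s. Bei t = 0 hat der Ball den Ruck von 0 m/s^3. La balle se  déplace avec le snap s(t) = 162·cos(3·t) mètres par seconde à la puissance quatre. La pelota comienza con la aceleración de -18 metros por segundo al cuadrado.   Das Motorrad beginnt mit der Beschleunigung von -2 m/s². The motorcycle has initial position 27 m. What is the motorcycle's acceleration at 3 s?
To solve this, we need to take 1 integral of our jerk equation j(t) = 0. The integral of jerk, with a(0) = -2, gives acceleration: a(t) = -2. We have acceleration a(t) = -2. Substituting t = 3: a(3) = -2.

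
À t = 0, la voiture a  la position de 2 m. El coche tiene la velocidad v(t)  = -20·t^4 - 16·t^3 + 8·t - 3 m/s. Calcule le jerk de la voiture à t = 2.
Nous devons dériver notre équation de la vitesse v(t) = -20·t^4 - 16·t^3 + 8·t - 3 2 fois. En dérivant la vitesse, nous obtenons l'accélération: a(t) = -80·t^3 - 48·t^2 + 8. En prenant d/dt de a(t), nous trouvons j(t) = -240·t^2 - 96·t. De l'équation du jerk j(t) = -240·t^2 - 96·t, nous substituons t = 2 pour obtenir j = -1152.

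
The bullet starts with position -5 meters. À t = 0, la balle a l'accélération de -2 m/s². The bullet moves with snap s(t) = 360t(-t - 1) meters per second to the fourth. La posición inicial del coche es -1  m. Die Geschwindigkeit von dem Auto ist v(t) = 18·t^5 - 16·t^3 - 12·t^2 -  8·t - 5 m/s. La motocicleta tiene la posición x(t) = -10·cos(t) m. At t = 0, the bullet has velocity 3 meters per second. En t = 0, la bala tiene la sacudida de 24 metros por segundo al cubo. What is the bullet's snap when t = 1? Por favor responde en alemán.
Mit s(t) = 360·t·(-t - 1) und Einsetzen von t = 1, finden wir s = -720.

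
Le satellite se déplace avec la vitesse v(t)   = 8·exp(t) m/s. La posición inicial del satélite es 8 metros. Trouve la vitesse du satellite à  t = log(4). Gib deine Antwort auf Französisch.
De l'équation de la vitesse v(t) = 8·exp(t), nous substituons t = log(4) pour obtenir v = 32.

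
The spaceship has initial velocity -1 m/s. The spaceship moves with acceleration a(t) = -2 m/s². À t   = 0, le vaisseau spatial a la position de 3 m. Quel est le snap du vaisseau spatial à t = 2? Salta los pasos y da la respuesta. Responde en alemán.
Die Antwort ist 0.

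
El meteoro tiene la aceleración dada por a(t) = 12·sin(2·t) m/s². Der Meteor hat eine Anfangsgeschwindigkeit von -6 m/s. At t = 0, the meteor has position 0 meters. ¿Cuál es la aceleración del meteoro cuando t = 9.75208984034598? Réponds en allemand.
Aus der Gleichung für die Beschleunigung a(t) = 12·sin(2·t), setzen wir t = 9.75208984034598 ein und erhalten a = 7.30632987836402.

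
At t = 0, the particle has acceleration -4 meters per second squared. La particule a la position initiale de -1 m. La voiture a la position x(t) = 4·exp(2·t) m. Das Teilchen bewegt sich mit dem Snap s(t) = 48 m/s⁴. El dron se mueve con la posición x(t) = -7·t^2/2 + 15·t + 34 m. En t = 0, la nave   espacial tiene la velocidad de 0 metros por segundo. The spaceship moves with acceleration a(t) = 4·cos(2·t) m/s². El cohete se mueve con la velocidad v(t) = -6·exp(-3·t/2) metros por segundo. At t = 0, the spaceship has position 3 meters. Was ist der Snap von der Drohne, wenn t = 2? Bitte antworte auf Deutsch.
Um dies zu lösen, müssen wir 4 Ableitungen unserer Gleichung für die Position x(t) = -7·t^2/2 + 15·t + 34 nehmen. Mit d/dt von x(t) finden wir v(t) = 15 - 7·t. Die Ableitung von der Geschwindigkeit ergibt die Beschleunigung: a(t) = -7. Mit d/dt von a(t) finden wir j(t) = 0. Die Ableitung von dem Ruck ergibt den Snap: s(t) = 0. Wir haben den Snap s(t) = 0. Durch Einsetzen von t = 2: s(2) = 0.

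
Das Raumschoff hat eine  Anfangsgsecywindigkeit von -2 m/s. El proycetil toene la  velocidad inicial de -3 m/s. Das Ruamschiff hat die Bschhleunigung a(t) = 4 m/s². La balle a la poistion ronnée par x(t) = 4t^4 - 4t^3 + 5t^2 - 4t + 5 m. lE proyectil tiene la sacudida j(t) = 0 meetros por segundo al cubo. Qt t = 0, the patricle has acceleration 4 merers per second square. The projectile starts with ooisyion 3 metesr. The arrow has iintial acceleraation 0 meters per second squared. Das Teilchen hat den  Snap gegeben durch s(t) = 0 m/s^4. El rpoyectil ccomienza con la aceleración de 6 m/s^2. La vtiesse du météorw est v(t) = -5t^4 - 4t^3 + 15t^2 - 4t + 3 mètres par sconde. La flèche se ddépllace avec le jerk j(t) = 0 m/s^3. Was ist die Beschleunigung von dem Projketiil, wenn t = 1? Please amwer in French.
Nous devons intégrer notre équation du jerk j(t) = 0 1 fois. La primitive du jerk, avec a(0) = 6, donne l'accélération: a(t) = 6. En utilisant a(t) = 6 et en substituant t = 1, nous trouvons a = 6.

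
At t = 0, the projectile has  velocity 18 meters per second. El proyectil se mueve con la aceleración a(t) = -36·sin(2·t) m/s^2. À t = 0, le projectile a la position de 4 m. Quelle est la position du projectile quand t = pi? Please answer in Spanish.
Debemos encontrar la integral de nuestra ecuación de la aceleración a(t) = -36·sin(2·t) 2 veces. Tomando ∫a(t)dt y aplicando v(0) = 18, encontramos v(t) = 18·cos(2·t). La antiderivada de la velocidad, con x(0) = 4, da la posición: x(t) = 9·sin(2·t) + 4. Tenemos la posición x(t) = 9·sin(2·t) + 4. Sustituyendo t = pi: x(pi) = 4.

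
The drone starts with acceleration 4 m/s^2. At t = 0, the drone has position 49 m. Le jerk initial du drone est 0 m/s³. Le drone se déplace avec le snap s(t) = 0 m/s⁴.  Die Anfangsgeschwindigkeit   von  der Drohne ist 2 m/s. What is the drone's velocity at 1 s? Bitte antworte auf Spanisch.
Necesitamos integrar nuestra ecuación del snap s(t) = 0 3 veces. Integrando el snap y usando la condición inicial j(0) = 0, obtenemos j(t) = 0. La antiderivada de la sacudida es la aceleración. Usando a(0) = 4, obtenemos a(t) = 4. Integrando la aceleración y usando la condición inicial v(0) = 2, obtenemos v(t) = 4·t + 2. Usando v(t) = 4·t + 2 y sustituyendo t = 1, encontramos v = 6.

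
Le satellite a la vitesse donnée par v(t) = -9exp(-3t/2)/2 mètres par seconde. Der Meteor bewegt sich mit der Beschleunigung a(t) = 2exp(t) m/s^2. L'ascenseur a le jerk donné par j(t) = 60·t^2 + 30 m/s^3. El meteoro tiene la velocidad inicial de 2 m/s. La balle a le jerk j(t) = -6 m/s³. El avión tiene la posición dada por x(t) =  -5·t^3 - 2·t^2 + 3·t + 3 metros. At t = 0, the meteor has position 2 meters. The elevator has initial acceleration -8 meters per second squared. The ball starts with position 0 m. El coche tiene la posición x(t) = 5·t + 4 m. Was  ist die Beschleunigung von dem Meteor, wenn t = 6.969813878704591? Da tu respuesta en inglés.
Using a(t) = 2·exp(t) and substituting t = 6.969813878704591, we find a = 2128.04938890591.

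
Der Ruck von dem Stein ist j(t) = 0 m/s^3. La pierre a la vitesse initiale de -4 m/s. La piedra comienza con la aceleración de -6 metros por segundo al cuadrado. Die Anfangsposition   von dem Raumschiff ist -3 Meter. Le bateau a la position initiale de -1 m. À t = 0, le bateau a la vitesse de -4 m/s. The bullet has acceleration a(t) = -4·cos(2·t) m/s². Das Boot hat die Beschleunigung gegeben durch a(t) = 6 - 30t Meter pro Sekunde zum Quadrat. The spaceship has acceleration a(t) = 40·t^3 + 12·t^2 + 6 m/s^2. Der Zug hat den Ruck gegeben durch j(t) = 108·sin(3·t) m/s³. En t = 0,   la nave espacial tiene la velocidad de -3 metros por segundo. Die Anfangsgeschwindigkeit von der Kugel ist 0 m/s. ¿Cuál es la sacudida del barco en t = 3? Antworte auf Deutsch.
Wir müssen unsere Gleichung für die Beschleunigung a(t) = 6 - 30·t 1-mal ableiten. Mit d/dt von a(t) finden wir j(t) = -30. Aus der Gleichung für den Ruck j(t) = -30, setzen wir t = 3 ein und erhalten j = -30.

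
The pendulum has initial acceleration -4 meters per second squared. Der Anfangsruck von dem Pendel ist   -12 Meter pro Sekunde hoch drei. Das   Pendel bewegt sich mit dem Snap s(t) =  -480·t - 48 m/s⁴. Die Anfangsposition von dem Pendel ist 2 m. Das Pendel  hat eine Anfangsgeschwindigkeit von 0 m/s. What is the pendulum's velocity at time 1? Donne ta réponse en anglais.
Starting from snap s(t) = -480·t - 48, we take 3 integrals. Integrating snap and using the initial condition j(0) = -12, we get j(t) = -240·t^2 - 48·t - 12. Integrating jerk and using the initial condition a(0) = -4, we get a(t) = -80·t^3 - 24·t^2 - 12·t - 4. Taking ∫a(t)dt and applying v(0) = 0, we find v(t) = 2·t·(-10·t^3 - 4·t^2 - 3·t - 2). From the given velocity equation v(t) = 2·t·(-10·t^3 - 4·t^2 - 3·t - 2), we substitute t = 1 to get v = -38.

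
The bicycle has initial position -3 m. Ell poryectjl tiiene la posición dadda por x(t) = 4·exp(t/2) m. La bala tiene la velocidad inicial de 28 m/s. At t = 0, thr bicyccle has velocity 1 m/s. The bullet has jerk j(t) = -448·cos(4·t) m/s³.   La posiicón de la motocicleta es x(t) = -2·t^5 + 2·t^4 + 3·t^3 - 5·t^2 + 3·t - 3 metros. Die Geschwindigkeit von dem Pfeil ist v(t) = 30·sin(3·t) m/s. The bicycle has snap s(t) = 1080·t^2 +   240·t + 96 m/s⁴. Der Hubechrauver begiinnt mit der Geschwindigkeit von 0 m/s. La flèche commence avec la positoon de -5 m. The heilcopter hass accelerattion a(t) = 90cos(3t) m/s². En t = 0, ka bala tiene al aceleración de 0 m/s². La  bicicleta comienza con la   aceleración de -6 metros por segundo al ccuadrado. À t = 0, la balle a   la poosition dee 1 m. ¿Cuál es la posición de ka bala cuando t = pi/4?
Debemos encontrar la antiderivada de nuestra ecuación de la sacudida j(t) = -448·cos(4·t) 3 veces. La antiderivada de la sacudida, con a(0) = 0, da la aceleración: a(t) = -112·sin(4·t). La antiderivada de la aceleración, con v(0) = 28, da la velocidad: v(t) = 28·cos(4·t). La antiderivada de la velocidad, con x(0) = 1, da la posición: x(t) = 7·sin(4·t) + 1. De la ecuación de la posición x(t) = 7·sin(4·t) + 1, sustituimos t = pi/4 para obtener x = 1.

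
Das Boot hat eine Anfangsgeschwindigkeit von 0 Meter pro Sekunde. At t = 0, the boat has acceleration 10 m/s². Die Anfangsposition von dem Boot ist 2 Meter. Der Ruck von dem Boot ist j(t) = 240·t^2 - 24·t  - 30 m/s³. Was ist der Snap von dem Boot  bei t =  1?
Um dies zu lösen, müssen wir 1 Ableitung unserer Gleichung für den Ruck j(t) = 240·t^2 - 24·t - 30 nehmen. Mit d/dt von j(t) finden wir s(t) = 480·t - 24. Aus der Gleichung für den Snap s(t) = 480·t - 24, setzen wir t = 1 ein und erhalten s = 456.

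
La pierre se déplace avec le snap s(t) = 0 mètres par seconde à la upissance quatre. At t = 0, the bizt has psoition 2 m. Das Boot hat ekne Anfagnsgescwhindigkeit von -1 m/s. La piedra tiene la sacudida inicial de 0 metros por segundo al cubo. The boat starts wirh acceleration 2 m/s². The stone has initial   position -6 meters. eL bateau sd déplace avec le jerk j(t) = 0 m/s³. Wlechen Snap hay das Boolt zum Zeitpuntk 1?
Um dies zu lösen, müssen wir 1 Ableitung unserer Gleichung für den Ruck j(t) = 0 nehmen. Durch Ableiten von dem Ruck erhalten wir den Snap: s(t) = 0. Mit s(t) = 0 und Einsetzen von t = 1, finden wir s = 0.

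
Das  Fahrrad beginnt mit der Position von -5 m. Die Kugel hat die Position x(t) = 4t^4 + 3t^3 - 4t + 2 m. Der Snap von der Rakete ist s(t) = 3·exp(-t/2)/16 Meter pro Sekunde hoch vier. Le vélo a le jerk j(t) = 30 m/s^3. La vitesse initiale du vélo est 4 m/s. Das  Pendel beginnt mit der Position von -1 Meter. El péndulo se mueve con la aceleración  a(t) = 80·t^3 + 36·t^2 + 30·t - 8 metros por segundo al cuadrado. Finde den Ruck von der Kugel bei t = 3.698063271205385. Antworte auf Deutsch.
Wir müssen unsere Gleichung für die Position x(t) = 4·t^4 + 3·t^3 - 4·t + 2 3-mal ableiten. Durch Ableiten von der Position erhalten wir die Geschwindigkeit: v(t) = 16·t^3 + 9·t^2 - 4. Mit d/dt von v(t) finden wir a(t) = 48·t^2 + 18·t. Die Ableitung von der Beschleunigung ergibt den Ruck: j(t) = 96·t + 18. Wir haben den Ruck j(t) = 96·t + 18. Durch Einsetzen von t = 3.698063271205385: j(3.698063271205385) = 373.014074035717.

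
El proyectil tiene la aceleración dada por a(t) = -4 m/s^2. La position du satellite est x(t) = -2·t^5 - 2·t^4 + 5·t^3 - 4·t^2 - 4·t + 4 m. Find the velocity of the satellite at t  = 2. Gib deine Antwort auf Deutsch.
Wir müssen unsere Gleichung für die Position x(t) = -2·t^5 - 2·t^4 + 5·t^3 - 4·t^2 - 4·t + 4 1-mal ableiten. Die Ableitung von der Position ergibt die Geschwindigkeit: v(t) = -10·t^4 - 8·t^3 + 15·t^2 - 8·t - 4. Wir haben die Geschwindigkeit v(t) = -10·t^4 - 8·t^3 + 15·t^2 - 8·t - 4. Durch Einsetzen von t = 2: v(2) = -184.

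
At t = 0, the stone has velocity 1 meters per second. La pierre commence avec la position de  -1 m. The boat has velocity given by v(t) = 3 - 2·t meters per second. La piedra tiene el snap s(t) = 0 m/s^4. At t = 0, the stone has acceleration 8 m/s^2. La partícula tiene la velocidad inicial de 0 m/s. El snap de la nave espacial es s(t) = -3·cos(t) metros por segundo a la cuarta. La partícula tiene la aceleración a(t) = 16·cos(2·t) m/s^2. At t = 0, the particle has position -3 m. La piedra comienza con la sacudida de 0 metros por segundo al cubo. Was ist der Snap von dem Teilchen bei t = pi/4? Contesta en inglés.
Starting from acceleration a(t) = 16·cos(2·t), we take 2 derivatives. Differentiating acceleration, we get jerk: j(t) = -32·sin(2·t). Taking d/dt of j(t), we find s(t) = -64·cos(2·t). We have snap s(t) = -64·cos(2·t). Substituting t = pi/4: s(pi/4) = 0.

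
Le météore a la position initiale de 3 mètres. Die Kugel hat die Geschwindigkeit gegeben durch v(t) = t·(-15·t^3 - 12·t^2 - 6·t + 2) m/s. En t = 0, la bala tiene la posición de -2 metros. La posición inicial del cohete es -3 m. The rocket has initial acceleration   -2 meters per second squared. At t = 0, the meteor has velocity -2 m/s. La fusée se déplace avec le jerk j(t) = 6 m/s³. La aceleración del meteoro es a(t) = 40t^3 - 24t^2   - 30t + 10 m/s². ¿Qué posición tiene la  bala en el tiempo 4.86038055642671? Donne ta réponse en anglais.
To find the answer, we compute 1 integral of v(t) = t·(-15·t^3 - 12·t^2 - 6·t + 2). The integral of velocity, with x(0) = -2, gives position: x(t) = -3·t^5 - 3·t^4 - 2·t^3 + t^2 - 2. Using x(t) = -3·t^5 - 3·t^4 - 2·t^3 + t^2 - 2 and substituting t = 4.86038055642671, we find x = -10019.3496904055.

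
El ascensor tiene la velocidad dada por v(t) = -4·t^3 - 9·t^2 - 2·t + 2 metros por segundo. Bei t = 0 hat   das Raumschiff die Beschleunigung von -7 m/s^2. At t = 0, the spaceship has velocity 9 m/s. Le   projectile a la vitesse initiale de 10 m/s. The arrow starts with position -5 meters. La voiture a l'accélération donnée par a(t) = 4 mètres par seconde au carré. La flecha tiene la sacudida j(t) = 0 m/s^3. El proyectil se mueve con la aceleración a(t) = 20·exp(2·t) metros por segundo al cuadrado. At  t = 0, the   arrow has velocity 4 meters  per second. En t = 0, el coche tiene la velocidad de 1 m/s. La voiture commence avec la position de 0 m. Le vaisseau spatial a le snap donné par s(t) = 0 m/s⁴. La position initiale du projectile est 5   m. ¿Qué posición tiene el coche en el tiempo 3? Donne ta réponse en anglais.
We need to integrate our acceleration equation a(t) = 4 2 times. Integrating acceleration and using the initial condition v(0) = 1, we get v(t) = 4·t + 1. The integral of velocity is position. Using x(0) = 0, we get x(t) = 2·t^2 + t. We have position x(t) = 2·t^2 + t. Substituting t = 3: x(3) = 21.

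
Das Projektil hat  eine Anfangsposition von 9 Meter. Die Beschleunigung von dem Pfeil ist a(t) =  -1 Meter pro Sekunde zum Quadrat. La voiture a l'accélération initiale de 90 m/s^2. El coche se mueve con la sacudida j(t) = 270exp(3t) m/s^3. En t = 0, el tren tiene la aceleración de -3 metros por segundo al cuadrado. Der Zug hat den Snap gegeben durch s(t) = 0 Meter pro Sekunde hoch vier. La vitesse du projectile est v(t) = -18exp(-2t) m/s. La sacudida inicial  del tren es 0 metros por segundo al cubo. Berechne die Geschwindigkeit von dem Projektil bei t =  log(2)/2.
Aus der Gleichung für die Geschwindigkeit v(t) = -18·exp(-2·t), setzen wir t = log(2)/2 ein und erhalten v = -9.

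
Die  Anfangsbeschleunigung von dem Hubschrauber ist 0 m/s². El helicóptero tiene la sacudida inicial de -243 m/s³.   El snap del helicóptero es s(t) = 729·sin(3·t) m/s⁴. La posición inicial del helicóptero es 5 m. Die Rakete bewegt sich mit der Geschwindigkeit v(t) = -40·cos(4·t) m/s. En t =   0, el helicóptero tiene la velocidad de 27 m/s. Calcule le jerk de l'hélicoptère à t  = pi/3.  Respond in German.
Um dies zu lösen, müssen wir 1 Integral unserer Gleichung für den Snap s(t) = 729·sin(3·t) finden. Das Integral von dem Snap, mit j(0) = -243, ergibt den Ruck: j(t) = -243·cos(3·t). Mit j(t) = -243·cos(3·t) und Einsetzen von t = pi/3, finden wir j = 243.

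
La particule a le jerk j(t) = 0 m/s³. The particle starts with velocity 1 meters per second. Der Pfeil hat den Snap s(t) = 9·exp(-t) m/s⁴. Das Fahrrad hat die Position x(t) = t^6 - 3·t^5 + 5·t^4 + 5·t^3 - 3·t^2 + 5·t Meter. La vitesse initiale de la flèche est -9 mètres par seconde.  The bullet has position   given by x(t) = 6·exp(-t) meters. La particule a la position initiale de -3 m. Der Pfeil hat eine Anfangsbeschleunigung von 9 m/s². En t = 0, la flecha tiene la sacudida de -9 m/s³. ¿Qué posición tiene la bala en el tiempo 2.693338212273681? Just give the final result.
La respuesta es 0.405928297124319.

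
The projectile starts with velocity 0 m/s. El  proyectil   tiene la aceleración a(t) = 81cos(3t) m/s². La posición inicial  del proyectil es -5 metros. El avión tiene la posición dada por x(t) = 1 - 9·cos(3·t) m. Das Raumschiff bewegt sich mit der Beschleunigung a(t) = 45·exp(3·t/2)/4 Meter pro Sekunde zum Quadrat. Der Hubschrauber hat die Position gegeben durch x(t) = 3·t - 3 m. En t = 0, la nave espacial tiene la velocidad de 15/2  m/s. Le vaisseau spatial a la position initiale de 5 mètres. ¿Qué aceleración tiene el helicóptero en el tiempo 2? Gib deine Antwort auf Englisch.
To solve this, we need to take 2 derivatives of our position equation x(t) = 3·t - 3. Taking d/dt of x(t), we find v(t) = 3. Taking d/dt of v(t), we find a(t) = 0. We have acceleration a(t) = 0. Substituting t = 2: a(2) = 0.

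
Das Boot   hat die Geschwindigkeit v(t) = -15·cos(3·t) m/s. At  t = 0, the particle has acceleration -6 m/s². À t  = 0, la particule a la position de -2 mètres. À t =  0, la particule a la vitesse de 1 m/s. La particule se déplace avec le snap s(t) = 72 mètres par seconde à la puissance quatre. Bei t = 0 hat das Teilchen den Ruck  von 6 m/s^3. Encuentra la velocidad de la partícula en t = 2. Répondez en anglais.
To find the answer, we compute 3 integrals of s(t) = 72. Integrating snap and using the initial condition j(0) = 6, we get j(t) = 72·t + 6. The antiderivative of jerk, with a(0) = -6, gives acceleration: a(t) = 36·t^2 + 6·t - 6. Finding the integral of a(t) and using v(0) = 1: v(t) = 12·t^3 + 3·t^2 - 6·t + 1. Using v(t) = 12·t^3 + 3·t^2 - 6·t + 1 and substituting t = 2, we find v = 97.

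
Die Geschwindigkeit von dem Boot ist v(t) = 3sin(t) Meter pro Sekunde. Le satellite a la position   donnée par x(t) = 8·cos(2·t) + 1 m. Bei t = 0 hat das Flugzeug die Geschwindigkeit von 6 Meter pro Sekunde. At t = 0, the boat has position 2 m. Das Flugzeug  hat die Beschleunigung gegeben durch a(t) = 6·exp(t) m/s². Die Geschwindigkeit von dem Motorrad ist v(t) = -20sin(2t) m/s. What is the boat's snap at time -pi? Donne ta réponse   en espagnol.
Para resolver esto, necesitamos tomar 3 derivadas de nuestra ecuación de la velocidad v(t) = 3·sin(t). Tomando d/dt de v(t), encontramos a(t) = 3·cos(t). Tomando d/dt de a(t), encontramos j(t) = -3·sin(t). Tomando d/dt de j(t), encontramos s(t) = -3·cos(t). De la ecuación del snap s(t) = -3·cos(t), sustituimos t = -pi para obtener s = 3.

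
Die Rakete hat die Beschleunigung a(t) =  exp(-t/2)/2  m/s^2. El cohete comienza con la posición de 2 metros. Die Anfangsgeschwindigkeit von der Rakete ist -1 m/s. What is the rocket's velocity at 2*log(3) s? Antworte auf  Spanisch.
Necesitamos integrar nuestra ecuación de la aceleración a(t) = exp(-t/2)/2 1 vez. La integral de la aceleración, con v(0) = -1, da la velocidad: v(t) = -exp(-t/2). Tenemos la velocidad v(t) = -exp(-t/2). Sustituyendo t = 2*log(3): v(2*log(3)) = -1/3.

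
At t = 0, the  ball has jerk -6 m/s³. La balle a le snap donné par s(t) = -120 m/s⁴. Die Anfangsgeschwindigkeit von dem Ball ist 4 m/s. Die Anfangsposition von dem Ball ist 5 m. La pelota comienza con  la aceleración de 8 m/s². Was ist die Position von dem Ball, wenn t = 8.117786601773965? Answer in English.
We need to integrate our snap equation s(t) = -120 4 times. Integrating snap and using the initial condition j(0) = -6, we get j(t) = -120·t - 6. Finding the antiderivative of j(t) and using a(0) = 8: a(t) = -60·t^2 - 6·t + 8. Taking ∫a(t)dt and applying v(0) = 4, we find v(t) = -20·t^3 - 3·t^2 + 8·t + 4. Taking ∫v(t)dt and applying x(0) = 5, we find x(t) = -5·t^4 - t^3 + 4·t^2 + 4·t + 5. Using x(t) = -5·t^4 - t^3 + 4·t^2 + 4·t + 5 and substituting t = 8.117786601773965, we find x = -21946.9193448628.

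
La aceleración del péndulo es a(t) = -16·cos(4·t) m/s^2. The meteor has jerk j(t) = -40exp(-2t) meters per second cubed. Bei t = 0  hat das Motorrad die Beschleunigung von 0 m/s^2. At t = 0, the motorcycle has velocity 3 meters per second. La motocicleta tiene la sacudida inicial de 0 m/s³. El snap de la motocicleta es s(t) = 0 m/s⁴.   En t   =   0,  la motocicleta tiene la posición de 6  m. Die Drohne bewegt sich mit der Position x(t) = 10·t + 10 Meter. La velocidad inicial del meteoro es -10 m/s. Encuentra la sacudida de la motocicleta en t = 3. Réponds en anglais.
Starting from snap s(t) = 0, we take 1 integral. Taking ∫s(t)dt and applying j(0) = 0, we find j(t) = 0. Using j(t) = 0 and substituting t = 3, we find j = 0.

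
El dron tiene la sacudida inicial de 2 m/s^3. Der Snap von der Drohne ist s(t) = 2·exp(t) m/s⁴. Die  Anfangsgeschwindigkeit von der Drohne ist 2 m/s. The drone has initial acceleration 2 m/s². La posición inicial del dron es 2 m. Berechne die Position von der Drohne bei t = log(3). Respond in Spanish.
Necesitamos integrar nuestra ecuación del snap s(t) = 2·exp(t) 4 veces. La integral del snap, con j(0) = 2, da la sacudida: j(t) = 2·exp(t). Tomando ∫j(t)dt y aplicando a(0) = 2, encontramos a(t) = 2·exp(t). La integral de la aceleración es la velocidad. Usando v(0) = 2, obtenemos v(t) = 2·exp(t). La integral de la velocidad es la posición. Usando x(0) = 2, obtenemos x(t) = 2·exp(t). Usando x(t) = 2·exp(t) y sustituyendo t = log(3), encontramos x = 6.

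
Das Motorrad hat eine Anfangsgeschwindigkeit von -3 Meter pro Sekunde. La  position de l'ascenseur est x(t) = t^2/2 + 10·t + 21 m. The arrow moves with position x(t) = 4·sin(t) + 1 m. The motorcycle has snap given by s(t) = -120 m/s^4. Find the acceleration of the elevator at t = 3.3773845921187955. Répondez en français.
Nous devons dériver notre équation de la position x(t) = t^2/2 + 10·t + 21 2 fois. En dérivant la position, nous obtenons la vitesse: v(t) = t + 10. En dérivant la vitesse, nous obtenons l'accélération: a(t) = 1. De l'équation de l'accélération a(t) = 1, nous substituons t = 3.3773845921187955 pour obtenir a = 1.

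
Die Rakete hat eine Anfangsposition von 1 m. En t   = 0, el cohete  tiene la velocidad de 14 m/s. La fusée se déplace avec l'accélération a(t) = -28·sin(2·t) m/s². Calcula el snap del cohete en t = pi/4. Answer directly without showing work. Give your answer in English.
At t = pi/4, s = 112.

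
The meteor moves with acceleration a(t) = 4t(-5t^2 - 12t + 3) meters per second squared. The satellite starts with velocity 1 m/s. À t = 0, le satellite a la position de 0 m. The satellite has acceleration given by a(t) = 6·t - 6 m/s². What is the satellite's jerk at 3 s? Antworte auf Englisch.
Starting from acceleration a(t) = 6·t - 6, we take 1 derivative. Taking d/dt of a(t), we find j(t) = 6. From the given jerk equation j(t) = 6, we substitute t = 3 to get j = 6.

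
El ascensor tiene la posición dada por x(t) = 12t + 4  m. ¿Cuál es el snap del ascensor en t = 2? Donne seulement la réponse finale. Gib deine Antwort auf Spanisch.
En t = 2, s = 0.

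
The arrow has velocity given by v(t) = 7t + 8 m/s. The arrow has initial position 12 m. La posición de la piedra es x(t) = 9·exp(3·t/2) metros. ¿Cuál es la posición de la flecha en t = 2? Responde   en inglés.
To solve this, we need to take 1 antiderivative of our velocity equation v(t) = 7·t + 8. Integrating velocity and using the initial condition x(0) = 12, we get x(t) = 7·t^2/2 + 8·t + 12. We have position x(t) = 7·t^2/2 + 8·t + 12. Substituting t = 2: x(2) = 42.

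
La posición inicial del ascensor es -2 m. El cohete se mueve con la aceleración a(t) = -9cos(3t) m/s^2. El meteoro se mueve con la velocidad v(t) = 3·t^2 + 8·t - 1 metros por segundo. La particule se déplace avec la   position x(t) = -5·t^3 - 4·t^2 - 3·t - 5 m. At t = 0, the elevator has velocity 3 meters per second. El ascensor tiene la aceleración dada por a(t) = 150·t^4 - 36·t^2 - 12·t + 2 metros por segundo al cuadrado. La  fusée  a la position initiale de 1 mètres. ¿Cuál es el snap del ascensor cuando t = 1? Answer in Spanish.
Debemos derivar nuestra ecuación de la aceleración a(t) = 150·t^4 - 36·t^2 - 12·t + 2 2 veces. La derivada de la aceleración da la sacudida: j(t) = 600·t^3 - 72·t - 12. La derivada de la sacudida da el snap: s(t) = 1800·t^2 - 72. Tenemos el snap s(t) = 1800·t^2 - 72. Sustituyendo t = 1: s(1) = 1728.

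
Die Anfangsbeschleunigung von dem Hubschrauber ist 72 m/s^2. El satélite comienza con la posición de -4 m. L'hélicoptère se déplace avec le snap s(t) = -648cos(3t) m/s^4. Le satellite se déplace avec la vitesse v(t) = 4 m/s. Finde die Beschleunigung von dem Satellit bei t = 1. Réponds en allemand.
Wir müssen unsere Gleichung für die Geschwindigkeit v(t) = 4 1-mal ableiten. Durch Ableiten von der Geschwindigkeit erhalten wir die Beschleunigung: a(t) = 0. Wir haben die Beschleunigung a(t) = 0. Durch Einsetzen von t = 1: a(1) = 0.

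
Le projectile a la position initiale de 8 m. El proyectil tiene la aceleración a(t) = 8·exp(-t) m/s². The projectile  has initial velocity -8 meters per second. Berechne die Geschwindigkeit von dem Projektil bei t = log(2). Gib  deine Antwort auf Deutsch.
Um dies zu lösen, müssen wir 1 Stammfunktion unserer Gleichung für die Beschleunigung a(t) = 8·exp(-t) finden. Durch Integration von der Beschleunigung und Verwendung der Anfangsbedingung v(0) = -8, erhalten wir v(t) = -8·exp(-t). Wir haben die Geschwindigkeit v(t) = -8·exp(-t). Durch Einsetzen von t = log(2): v(log(2)) = -4.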